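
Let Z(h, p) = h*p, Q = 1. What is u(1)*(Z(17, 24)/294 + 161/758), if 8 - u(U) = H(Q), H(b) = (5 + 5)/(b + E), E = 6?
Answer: 1366959/129997 ≈ 10.515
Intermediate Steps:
H(b) = 10/(6 + b) (H(b) = (5 + 5)/(b + 6) = 10/(6 + b))
u(U) = 46/7 (u(U) = 8 - 10/(6 + 1) = 8 - 10/7 = 46/7)
u(1)*(Z(17, 24)/294 + 161/758) = 46*((17*24)/294 + 161/758)/7 = 46*(408*(1/294) + 161*(1/758))/7 = 46*(68/49 + 161/758)/7 = (46/7)*(59433/37142) = 1366959/129997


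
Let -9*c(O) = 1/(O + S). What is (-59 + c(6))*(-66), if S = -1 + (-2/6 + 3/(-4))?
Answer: 183106/47 ≈ 3895.9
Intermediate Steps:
S = -25/12 (S = -1 + (-2*⅙ + 3*(-¼)) = -1 + (-⅓ - ¾) = -1 - 13/12 = -25/12 ≈ -2.0833)
c(O) = -1/(9*(-25/12 + O)) (c(O) = -1/(9*(O - 25/12)) = -1/(9*(-25/12 + O)))
(-59 + c(6))*(-66) = (-59 - 4/(-75 + 36*6))*(-66) = (-59 - 4/(-75 + 216))*(-66) = (-59 - 4/141)*(-66) = -8323/141*(-66) = 183106/47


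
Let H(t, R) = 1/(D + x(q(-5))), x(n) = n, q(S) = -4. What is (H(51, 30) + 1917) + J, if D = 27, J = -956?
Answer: 22104/23 ≈ 961.04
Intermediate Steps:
H(t, R) = 1/23 (H(t, R) = 1/(27 - 4) = 1/23)
(H(51, 30) + 1917) + J = (1/23 + 1917) - 956 = 44092/23 - 956 = 22104/23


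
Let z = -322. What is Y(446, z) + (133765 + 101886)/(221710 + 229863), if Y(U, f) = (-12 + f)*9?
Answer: -1357192787/451573 ≈ -3005.5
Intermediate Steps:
Y(U, f) = -108 + 9*f
Y(446, z) + (133765 + 101886)/(221710 + 229863) = (-108 + 9*(-322)) + (133765 + 101886)/(221710 + 229863) = (-108 - 2898) + 235651/451573 = -3006 + 235651*(1/451573) = -3006 + 235651/451573 = -1357192787/451573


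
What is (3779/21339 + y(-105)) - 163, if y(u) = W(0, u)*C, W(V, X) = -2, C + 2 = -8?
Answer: -3047698/21339 ≈ -142.82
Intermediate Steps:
C = -10 (C = -2 - 8 = -10)
y(u) = 20 (y(u) = -2*(-10) = 20)
(3779/21339 + y(-105)) - 163 = (3779/21339 + 20) - 163 = 430559/21339 - 163 = -3047698/21339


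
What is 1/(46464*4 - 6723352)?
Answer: -1/6537496 ≈ -1.5296e-7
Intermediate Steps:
1/(46464*4 - 6723352) = 1/(185856 - 6723352) = 1/(-6537496) = -1/6537496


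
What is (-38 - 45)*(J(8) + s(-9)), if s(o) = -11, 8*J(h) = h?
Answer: 830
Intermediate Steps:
J(h) = h/8
(-38 - 45)*(J(8) + s(-9)) = (-38 - 45)*((⅛)*8 - 11) = -83*(1 - 11) = -83*(-10) = 830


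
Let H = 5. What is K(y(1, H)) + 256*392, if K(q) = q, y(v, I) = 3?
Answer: 100355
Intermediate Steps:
K(y(1, H)) + 256*392 = 3 + 256*392 = 3 + 100352 = 100355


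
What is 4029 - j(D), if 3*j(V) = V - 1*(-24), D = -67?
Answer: 12130/3 ≈ 4043.3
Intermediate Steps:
j(V) = 8 + V/3 (j(V) = (V - 1*(-24))/3 = (V + 24)/3 = (24 + V)/3 = 8 + V/3)
4029 - j(D) = 4029 - (8 + (⅓)*(-67)) = 4029 - (8 - 67/3) = 4029 - 1*(-43/3) = 4029 + 43/3 = 12130/3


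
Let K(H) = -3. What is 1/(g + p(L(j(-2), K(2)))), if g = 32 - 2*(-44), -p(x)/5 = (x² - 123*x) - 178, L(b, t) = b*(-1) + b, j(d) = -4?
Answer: 1/1010 ≈ 0.00099010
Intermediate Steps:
L(b, t) = 0 (L(b, t) = -b + b = 0)
p(x) = 890 - 5*x² + 615*x (p(x) = -5*((x² - 123*x) - 178) = -5*(-178 + x² - 123*x) = 890 - 5*x² + 615*x)
g = 120 (g = 32 + 88 = 120)
1/(g + p(L(j(-2), K(2)))) = 1/(120 + (890 - 5*0² + 615*0)) = 1/(120 + (890 - 5*0 + 0)) = 1/(120 + (890 + 0 + 0)) = 1/(120 + 890) = 1/1010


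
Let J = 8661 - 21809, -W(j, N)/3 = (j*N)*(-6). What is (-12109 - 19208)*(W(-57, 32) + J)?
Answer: 1439955660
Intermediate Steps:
W(j, N) = 18*N*j (W(j, N) = -3*j*N*(-6) = -3*N*j*(-6) = -(-18)*N*j = 18*N*j)
J = -13148
(-12109 - 19208)*(W(-57, 32) + J) = (-12109 - 19208)*(18*32*(-57) - 13148) = -31317*(-32832 - 13148) = -31317*(-45980) = 1439955660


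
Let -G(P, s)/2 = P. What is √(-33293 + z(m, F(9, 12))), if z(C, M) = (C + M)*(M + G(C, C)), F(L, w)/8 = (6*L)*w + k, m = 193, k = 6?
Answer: √26256257 ≈ 5124.1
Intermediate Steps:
G(P, s) = -2*P
F(L, w) = 48 + 48*L*w (F(L, w) = 8*((6*L)*w + 6) = 8*(6*L*w + 6) = 8*(6 + 6*L*w) = 48 + 48*L*w)
z(C, M) = (C + M)*(M - 2*C)
√(-33293 + z(m, F(9, 12))) = √(-33293 + ((48 + 48*9*12)² - 2*193² - 1*193*(48 + 48*9*12))) = √(-33293 + ((48 + 5184)² - 2*37249 - 1*193*(48 + 5184))) = √(-33293 + (5232² - 74498 - 1*193*5232)) = √(-33293 + (27373824 - 74498 - 1009776)) = √(-33293 + 26289550) = √26256257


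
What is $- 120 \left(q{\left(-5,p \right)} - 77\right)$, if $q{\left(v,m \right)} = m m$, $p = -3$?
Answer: $8160$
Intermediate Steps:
$q{\left(v,m \right)} = m^{2}$
$- 120 \left(q{\left(-5,p \right)} - 77\right) = - 120 \left(\left(-3\right)^{2} - 77\right) = - 120 \left(9 - 77\right) = \left(-120\right) \left(-68\right) = 8160$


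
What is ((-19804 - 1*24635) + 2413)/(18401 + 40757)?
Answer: -21013/29579 ≈ -0.71040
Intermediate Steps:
((-19804 - 1*24635) + 2413)/(18401 + 40757) = ((-19804 - 24635) + 2413)/59158 = (-44439 + 2413)*(1/59158) = -42026*1/59158 = -21013/29579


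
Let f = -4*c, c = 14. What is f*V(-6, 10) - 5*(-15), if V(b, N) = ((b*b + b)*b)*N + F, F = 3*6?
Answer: 99867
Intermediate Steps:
F = 18
f = -56 (f = -4*14 = -56)
V(b, N) = 18 + N*b*(b + b²) (V(b, N) = ((b*b + b)*b)*N + 18 = ((b² + b)*b)*N + 18 = ((b + b²)*b)*N + 18 = (b*(b + b²))*N + 18 = N*b*(b + b²) + 18 = 18 + N*b*(b + b²))
f*V(-6, 10) - 5*(-15) = -56*(18 + 10*(-6)² + 10*(-6)³) - 5*(-15) = -56*(18 + 10*36 + 10*(-216)) + 75 = -56*(18 + 360 - 2160) + 75 = -56*(-1782) + 75 = 99792 + 75 = 99867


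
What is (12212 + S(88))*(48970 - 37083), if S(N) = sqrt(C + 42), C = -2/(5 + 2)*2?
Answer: 145164044 + 11887*sqrt(2030)/7 ≈ 1.4524e+8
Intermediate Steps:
C = -4/7 (C = -2/7*2 = -4/7 ≈ -0.57143)
S(N) = sqrt(2030)/7 (S(N) = sqrt(-4/7 + 42) = sqrt(290/7) = sqrt(2030)/7)
(12212 + S(88))*(48970 - 37083) = (12212 + sqrt(2030)/7)*(48970 - 37083) = (12212 + sqrt(2030)/7)*11887 = 145164044 + 11887*sqrt(2030)/7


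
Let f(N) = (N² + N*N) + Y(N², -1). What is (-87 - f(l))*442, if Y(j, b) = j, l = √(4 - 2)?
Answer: -41106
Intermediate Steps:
l = √2 ≈ 1.4142
f(N) = 3*N² (f(N) = (N² + N*N) + N² = (N² + N²) + N² = 2*N² + N² = 3*N²)
(-87 - f(l))*442 = (-87 - 3*(√2)²)*442 = (-87 - 3*2)*442 = (-87 - 1*6)*442 = (-87 - 6)*442 = -93*442 = -41106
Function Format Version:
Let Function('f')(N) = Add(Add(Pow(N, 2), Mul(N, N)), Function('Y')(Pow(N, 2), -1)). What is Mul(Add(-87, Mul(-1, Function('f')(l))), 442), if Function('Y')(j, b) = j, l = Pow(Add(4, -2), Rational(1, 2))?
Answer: -41106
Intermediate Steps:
l = Pow(2, Rational(1, 2)) ≈ 1.4142
Function('f')(N) = Mul(3, Pow(N, 2)) (Function('f')(N) = Add(Add(Pow(N, 2), Mul(N, N)), Pow(N, 2)) = Add(Add(Pow(N, 2), Pow(N, 2)), Pow(N, 2)) = Add(Mul(2, Pow(N, 2)), Pow(N, 2)) = Mul(3, Pow(N, 2)))
Mul(Add(-87, Mul(-1, Function('f')(l))), 442) = Mul(Add(-87, Mul(-1, Mul(3, Pow(Pow(2, Rational(1, 2)), 2)))), 442) = Mul(Add(-87, Mul(-1, Mul(3, 2))), 442) = Mul(Add(-87, Mul(-1, 6)), 442) = Mul(Add(-87, -6), 442) = Mul(-93, 442) = -41106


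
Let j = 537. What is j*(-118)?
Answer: -63366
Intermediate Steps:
j*(-118) = 537*(-118) = -63366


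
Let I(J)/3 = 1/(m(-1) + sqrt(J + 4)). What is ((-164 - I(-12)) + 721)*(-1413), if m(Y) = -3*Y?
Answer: -787041 + 4239/(3 + 2*I*sqrt(2)) ≈ -7.8629e+5 - 705.28*I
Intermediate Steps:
I(J) = 3/(3 + sqrt(4 + J)) (I(J) = 3/(-3*(-1) + sqrt(J + 4)) = 3/(3 + sqrt(4 + J)))
((-164 - I(-12)) + 721)*(-1413) = ((-164 - 3/(3 + sqrt(4 - 12))) + 721)*(-1413) = ((-164 - 3/(3 + sqrt(-8))) + 721)*(-1413) = ((-164 - 3/(3 + 2*I*sqrt(2))) + 721)*(-1413) = (557 - 3/(3 + 2*I*sqrt(2)))*(-1413) = -787041 + 4239/(3 + 2*I*sqrt(2))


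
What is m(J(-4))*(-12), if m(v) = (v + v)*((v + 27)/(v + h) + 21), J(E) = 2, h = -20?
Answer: -2792/3 ≈ -930.67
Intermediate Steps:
m(v) = 2*v*(21 + (27 + v)/(-20 + v)) (m(v) = (v + v)*((v + 27)/(v - 20) + 21) = (2*v)*((27 + v)/(-20 + v) + 21) = (2*v)*(21 + (27 + v)/(-20 + v)) = 2*v*(21 + (27 + v)/(-20 + v)))
m(J(-4))*(-12) = (2*2*(-393 + 22*2)/(-20 + 2))*(-12) = (2*2*(-393 + 44)/(-18))*(-12) = (2*2*(-1/18)*(-349))*(-12) = (698/9)*(-12) = -2792/3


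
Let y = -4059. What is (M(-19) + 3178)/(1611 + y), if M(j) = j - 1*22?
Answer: -3137/2448 ≈ -1.2815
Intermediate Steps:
M(j) = -22 + j (M(j) = j - 22 = -22 + j)
(M(-19) + 3178)/(1611 + y) = ((-22 - 19) + 3178)/(1611 - 4059) = (-41 + 3178)/(-2448) = 3137*(-1/2448) = -3137/2448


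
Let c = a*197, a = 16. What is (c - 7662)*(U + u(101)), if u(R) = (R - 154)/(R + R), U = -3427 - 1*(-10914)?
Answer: -3410283855/101 ≈ -3.3765e+7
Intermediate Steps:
U = 7487 (U = -3427 + 10914 = 7487)
u(R) = (-154 + R)/(2*R) (u(R) = (-154 + R)/((2*R)) = (-154 + R)*(1/(2*R)) = (-154 + R)/(2*R))
c = 3152 (c = 16*197 = 3152)
(c - 7662)*(U + u(101)) = (3152 - 7662)*(7487 + (1/2)*(-154 + 101)/101) = -4510*(7487 + (1/2)*(1/101)*(-53)) = -4510*(7487 - 53/202) = -4510*1512321/202 = -3410283855/101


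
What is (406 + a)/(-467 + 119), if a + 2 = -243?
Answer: -161/348 ≈ -0.46264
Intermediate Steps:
a = -245 (a = -2 - 243 = -245)
(406 + a)/(-467 + 119) = (406 - 245)/(-467 + 119) = 161/(-348) = 161*(-1/348) = -161/348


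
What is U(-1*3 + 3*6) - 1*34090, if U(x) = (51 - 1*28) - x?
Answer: -34082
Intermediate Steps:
U(x) = 23 - x (U(x) = (51 - 28) - x = 23 - x)
U(-1*3 + 3*6) - 1*34090 = (23 - (-1*3 + 3*6)) - 1*34090 = (23 - (-3 + 18)) - 34090 = (23 - 1*15) - 34090 = (23 - 15) - 34090 = 8 - 34090 = -34082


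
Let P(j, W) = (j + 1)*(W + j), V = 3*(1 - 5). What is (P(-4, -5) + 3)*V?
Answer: -360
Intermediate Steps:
V = -12 (V = 3*(-4) = -12)
P(j, W) = (1 + j)*(W + j)
(P(-4, -5) + 3)*V = ((-5 - 4 + (-4)² - 5*(-4)) + 3)*(-12) = ((-5 - 4 + 16 + 20) + 3)*(-12) = (27 + 3)*(-12) = 30*(-12) = -360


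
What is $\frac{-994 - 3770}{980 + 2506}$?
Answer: $- \frac{794}{581} \approx -1.3666$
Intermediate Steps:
$\frac{-994 - 3770}{980 + 2506} = \frac{-994 - 3770}{3486} = \left(-4764\right) \frac{1}{3486} = - \frac{794}{581}$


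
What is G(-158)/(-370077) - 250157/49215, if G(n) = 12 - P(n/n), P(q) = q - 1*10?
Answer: -30859461868/6071113185 ≈ -5.0830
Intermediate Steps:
P(q) = -10 + q (P(q) = q - 10 = -10 + q)
G(n) = 21 (G(n) = 12 - (-10 + n/n) = 12 - (-10 + 1) = 12 - 1*(-9) = 12 + 9 = 21)
G(-158)/(-370077) - 250157/49215 = 21/(-370077) - 250157/49215 = 21*(-1/370077) - 250157*1/49215 = -7/123359 - 250157/49215 = -30859461868/6071113185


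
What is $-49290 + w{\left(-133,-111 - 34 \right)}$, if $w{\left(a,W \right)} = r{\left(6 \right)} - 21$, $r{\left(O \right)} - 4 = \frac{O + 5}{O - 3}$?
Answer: $- \frac{147910}{3} \approx -49303.0$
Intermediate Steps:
$r{\left(O \right)} = 4 + \frac{5 + O}{-3 + O}$ ($r{\left(O \right)} = 4 + \frac{O + 5}{O - 3} = 4 + \frac{5 + O}{-3 + O}$)
$w{\left(a,W \right)} = - \frac{40}{3}$ ($w{\left(a,W \right)} = \frac{-7 + 5 \cdot 6}{-3 + 6} - 21 = \frac{-7 + 30}{3} - 21 = \frac{1}{3} \cdot 23 - 21 = \frac{23}{3} - 21 = - \frac{40}{3}$)
$-49290 + w{\left(-133,-111 - 34 \right)} = -49290 - \frac{40}{3} = - \frac{147910}{3}$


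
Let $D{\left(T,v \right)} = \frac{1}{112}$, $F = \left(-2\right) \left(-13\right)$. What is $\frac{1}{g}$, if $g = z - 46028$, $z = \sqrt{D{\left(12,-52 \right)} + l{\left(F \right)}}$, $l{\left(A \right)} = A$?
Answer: $- \frac{5155136}{237280596895} - \frac{4 \sqrt{20391}}{237280596895} \approx -2.1728 \cdot 10^{-5}$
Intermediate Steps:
$F = 26$
$D{\left(T,v \right)} = \frac{1}{112}$
$z = \frac{\sqrt{20391}}{28}$ ($z = \sqrt{\frac{1}{112} + 26} = \sqrt{\frac{2913}{112}} = \frac{\sqrt{20391}}{28} \approx 5.0999$)
$g = -46028 + \frac{\sqrt{20391}}{28}$ ($g = \frac{\sqrt{20391}}{28} - 46028 = -46028 + \frac{\sqrt{20391}}{28} \approx -46023.0$)
$\frac{1}{g} = \frac{1}{-46028 + \frac{\sqrt{20391}}{28}}$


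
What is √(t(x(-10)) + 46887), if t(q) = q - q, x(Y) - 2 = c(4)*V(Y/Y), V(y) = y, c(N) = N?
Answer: √46887 ≈ 216.53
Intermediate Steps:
x(Y) = 6 (x(Y) = 2 + 4*(Y/Y) = 2 + 4*1 = 2 + 4 = 6)
t(q) = 0
√(t(x(-10)) + 46887) = √(0 + 46887) = √46887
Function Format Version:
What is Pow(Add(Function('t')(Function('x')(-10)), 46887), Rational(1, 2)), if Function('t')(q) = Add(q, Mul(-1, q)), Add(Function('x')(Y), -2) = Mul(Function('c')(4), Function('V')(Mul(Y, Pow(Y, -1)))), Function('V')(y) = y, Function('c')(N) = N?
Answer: Pow(46887, Rational(1, 2)) ≈ 216.53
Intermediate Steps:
Function('x')(Y) = 6 (Function('x')(Y) = Add(2, Mul(4, Mul(Y, Pow(Y, -1)))) = Add(2, Mul(4, 1)) = Add(2, 4) = 6)
Function('t')(q) = 0
Pow(Add(Function('t')(Function('x')(-10)), 46887), Rational(1, 2)) = Pow(Add(0, 46887), Rational(1, 2)) = Pow(46887, Rational(1, 2))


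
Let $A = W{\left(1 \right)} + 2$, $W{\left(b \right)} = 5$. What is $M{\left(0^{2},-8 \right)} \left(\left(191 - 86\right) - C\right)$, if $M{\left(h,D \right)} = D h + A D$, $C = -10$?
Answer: $-6440$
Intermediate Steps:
$A = 7$ ($A = 5 + 2 = 7$)
$M{\left(h,D \right)} = 7 D + D h$ ($M{\left(h,D \right)} = D h + 7 D = 7 D + D h$)
$M{\left(0^{2},-8 \right)} \left(\left(191 - 86\right) - C\right) = - 8 \left(7 + 0^{2}\right) \left(\left(191 - 86\right) - -10\right) = - 8 \left(7 + 0\right) \left(105 + 10\right) = \left(-8\right) 7 \cdot 115 = \left(-56\right) 115 = -6440$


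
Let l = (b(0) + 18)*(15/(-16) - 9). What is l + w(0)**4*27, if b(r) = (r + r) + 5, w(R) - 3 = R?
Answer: 31335/16 ≈ 1958.4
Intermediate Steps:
w(R) = 3 + R
b(r) = 5 + 2*r (b(r) = 2*r + 5 = 5 + 2*r)
l = -3657/16 (l = ((5 + 2*0) + 18)*(15/(-16) - 9) = ((5 + 0) + 18)*(15*(-1/16) - 9) = (5 + 18)*(-15/16 - 9) = 23*(-159/16) = -3657/16 ≈ -228.56)
l + w(0)**4*27 = -3657/16 + (3 + 0)**4*27 = -3657/16 + 3**4*27 = -3657/16 + 81*27 = -3657/16 + 2187 = 31335/16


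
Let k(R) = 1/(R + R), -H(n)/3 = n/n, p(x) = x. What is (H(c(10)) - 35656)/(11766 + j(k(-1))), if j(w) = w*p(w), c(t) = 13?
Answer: -142636/47065 ≈ -3.0306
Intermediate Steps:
H(n) = -3 (H(n) = -3*n/n = -3*1 = -3)
k(R) = 1/(2*R)
j(w) = w² (j(w) = w*w = w²)
(H(c(10)) - 35656)/(11766 + j(k(-1))) = (-3 - 35656)/(11766 + ((½)/(-1))²) = -35659/(11766 + ((½)*(-1))²) = -35659/(11766 + (-½)²) = -35659/(11766 + ¼) = -35659/47065/4 = -35659*4/47065 = -142636/47065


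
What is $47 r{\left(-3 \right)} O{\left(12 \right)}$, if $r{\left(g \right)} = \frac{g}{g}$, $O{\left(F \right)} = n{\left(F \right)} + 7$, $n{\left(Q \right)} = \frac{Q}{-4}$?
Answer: $188$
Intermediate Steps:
$n{\left(Q \right)} = - \frac{Q}{4}$ ($n{\left(Q \right)} = Q \left(- \frac{1}{4}\right) = - \frac{Q}{4}$)
$O{\left(F \right)} = 7 - \frac{F}{4}$ ($O{\left(F \right)} = - \frac{F}{4} + 7 = 7 - \frac{F}{4}$)
$r{\left(g \right)} = 1$
$47 r{\left(-3 \right)} O{\left(12 \right)} = 47 \cdot 1 \left(7 - 3\right) = 47 \left(7 - 3\right) = 47 \cdot 4 = 188$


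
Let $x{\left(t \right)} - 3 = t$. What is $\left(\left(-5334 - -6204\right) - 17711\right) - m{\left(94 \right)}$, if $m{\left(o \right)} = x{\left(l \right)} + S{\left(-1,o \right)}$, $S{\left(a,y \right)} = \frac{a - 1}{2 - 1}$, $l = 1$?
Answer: $-16843$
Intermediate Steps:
$x{\left(t \right)} = 3 + t$
$S{\left(a,y \right)} = -1 + a$ ($S{\left(a,y \right)} = \frac{-1 + a}{1} = \left(-1 + a\right) 1 = -1 + a$)
$m{\left(o \right)} = 2$ ($m{\left(o \right)} = \left(3 + 1\right) - 2 = 4 - 2 = 2$)
$\left(\left(-5334 - -6204\right) - 17711\right) - m{\left(94 \right)} = \left(\left(-5334 - -6204\right) - 17711\right) - 2 = \left(\left(-5334 + 6204\right) - 17711\right) - 2 = \left(870 - 17711\right) - 2 = -16841 - 2 = -16843$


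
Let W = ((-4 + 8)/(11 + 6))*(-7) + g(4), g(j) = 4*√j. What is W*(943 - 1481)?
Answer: -58104/17 ≈ -3417.9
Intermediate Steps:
W = 108/17 (W = ((-4 + 8)/(11 + 6))*(-7) + 4*√4 = (4/17)*(-7) + 4*2 = (4*(1/17))*(-7) + 8 = (4/17)*(-7) + 8 = -28/17 + 8 = 108/17 ≈ 6.3529)
W*(943 - 1481) = 108*(943 - 1481)/17 = (108/17)*(-538) = -58104/17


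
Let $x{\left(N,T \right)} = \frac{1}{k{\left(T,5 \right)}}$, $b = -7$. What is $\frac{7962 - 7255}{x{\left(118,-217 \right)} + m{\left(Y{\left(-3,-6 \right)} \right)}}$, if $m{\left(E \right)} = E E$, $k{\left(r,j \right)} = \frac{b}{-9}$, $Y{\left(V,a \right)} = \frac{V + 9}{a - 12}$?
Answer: $\frac{44541}{88} \approx 506.15$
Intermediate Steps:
$Y{\left(V,a \right)} = \frac{9 + V}{-12 + a}$
$k{\left(r,j \right)} = \frac{7}{9}$ ($k{\left(r,j \right)} = - \frac{7}{-9} = \left(-7\right) \left(- \frac{1}{9}\right) = \frac{7}{9}$)
$x{\left(N,T \right)} = \frac{9}{7}$ ($x{\left(N,T \right)} = \frac{1}{\frac{7}{9}} = \frac{9}{7}$)
$m{\left(E \right)} = E^{2}$
$\frac{7962 - 7255}{x{\left(118,-217 \right)} + m{\left(Y{\left(-3,-6 \right)} \right)}} = \frac{7962 - 7255}{\frac{9}{7} + \left(\frac{9 - 3}{-12 - 6}\right)^{2}} = \frac{707}{\frac{9}{7} + \left(\frac{1}{-18} \cdot 6\right)^{2}} = \frac{707}{\frac{9}{7} + \left(\left(- \frac{1}{18}\right) 6\right)^{2}} = \frac{707}{\frac{9}{7} + \left(- \frac{1}{3}\right)^{2}} = \frac{707}{\frac{9}{7} + \frac{1}{9}} = \frac{707}{\frac{88}{63}} = 707 \cdot \frac{63}{88} = \frac{44541}{88}$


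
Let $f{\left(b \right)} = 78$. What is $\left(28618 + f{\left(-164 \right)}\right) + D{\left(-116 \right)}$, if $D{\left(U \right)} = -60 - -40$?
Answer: $28676$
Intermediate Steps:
$D{\left(U \right)} = -20$ ($D{\left(U \right)} = -60 + 40 = -20$)
$\left(28618 + f{\left(-164 \right)}\right) + D{\left(-116 \right)} = \left(28618 + 78\right) - 20 = 28696 - 20 = 28676$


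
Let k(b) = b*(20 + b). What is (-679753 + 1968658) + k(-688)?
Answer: 1748489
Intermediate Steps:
(-679753 + 1968658) + k(-688) = (-679753 + 1968658) - 688*(20 - 688) = 1288905 - 688*(-668) = 1288905 + 459584 = 1748489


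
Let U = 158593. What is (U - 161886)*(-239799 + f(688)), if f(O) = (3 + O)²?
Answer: -782686826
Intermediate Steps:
(U - 161886)*(-239799 + f(688)) = (158593 - 161886)*(-239799 + (3 + 688)²) = -3293*(-239799 + 691²) = -3293*(-239799 + 477481) = -3293*237682 = -782686826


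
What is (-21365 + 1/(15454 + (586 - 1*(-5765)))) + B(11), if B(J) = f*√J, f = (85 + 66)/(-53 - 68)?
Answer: -465863824/21805 - 151*√11/121 ≈ -21369.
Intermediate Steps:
f = -151/121 (f = 151/(-121) = 151*(-1/121) = -151/121 ≈ -1.2479)
B(J) = -151*√J/121
(-21365 + 1/(15454 + (586 - 1*(-5765)))) + B(11) = (-21365 + 1/(15454 + (586 - 1*(-5765)))) - 151*√11/121 = (-21365 + 1/(15454 + (586 + 5765))) - 151*√11/121 = (-21365 + 1/(15454 + 6351)) - 151*√11/121 = (-21365 + 1/21805) - 151*√11/121 = -465863824/21805 - 151*√11/121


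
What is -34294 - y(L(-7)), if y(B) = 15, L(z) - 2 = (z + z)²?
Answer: -34309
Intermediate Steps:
L(z) = 2 + 4*z² (L(z) = 2 + (z + z)² = 2 + (2*z)² = 2 + 4*z²)
-34294 - y(L(-7)) = -34294 - 1*15 = -34294 - 15 = -34309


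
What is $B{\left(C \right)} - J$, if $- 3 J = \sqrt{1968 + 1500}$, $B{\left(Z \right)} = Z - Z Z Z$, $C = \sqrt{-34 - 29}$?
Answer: $\frac{34 \sqrt{3}}{3} + 192 i \sqrt{7} \approx 19.63 + 507.98 i$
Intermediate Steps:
$C = 3 i \sqrt{7}$ ($C = \sqrt{-63} = 3 i \sqrt{7} \approx 7.9373 i$)
$B{\left(Z \right)} = Z - Z^{3}$ ($B{\left(Z \right)} = Z - Z^{2} Z = Z - Z^{3}$)
$J = - \frac{34 \sqrt{3}}{3}$ ($J = - \frac{\sqrt{1968 + 1500}}{3} = - \frac{\sqrt{3468}}{3} = - \frac{34 \sqrt{3}}{3} \approx -19.63$)
$B{\left(C \right)} - J = \left(3 i \sqrt{7} - \left(3 i \sqrt{7}\right)^{3}\right) - - \frac{34 \sqrt{3}}{3} = \left(3 i \sqrt{7} - - 189 i \sqrt{7}\right) + \frac{34 \sqrt{3}}{3} = \left(3 i \sqrt{7} + 189 i \sqrt{7}\right) + \frac{34 \sqrt{3}}{3} = 192 i \sqrt{7} + \frac{34 \sqrt{3}}{3} = \frac{34 \sqrt{3}}{3} + 192 i \sqrt{7}$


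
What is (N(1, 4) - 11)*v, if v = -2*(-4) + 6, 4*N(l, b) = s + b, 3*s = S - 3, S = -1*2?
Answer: -875/6 ≈ -145.83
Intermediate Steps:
S = -2
s = -5/3 (s = (-2 - 3)/3 = (1/3)*(-5) = -5/3 ≈ -1.6667)
N(l, b) = -5/12 + b/4 (N(l, b) = (-5/3 + b)/4 = -5/12 + b/4)
v = 14 (v = 8 + 6 = 14)
(N(1, 4) - 11)*v = ((-5/12 + (1/4)*4) - 11)*14 = ((-5/12 + 1) - 11)*14 = (7/12 - 11)*14 = -125/12*14 = -875/6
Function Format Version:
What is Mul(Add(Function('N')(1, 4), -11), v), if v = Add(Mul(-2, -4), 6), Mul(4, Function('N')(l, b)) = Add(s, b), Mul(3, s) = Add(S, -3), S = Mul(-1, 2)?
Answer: Rational(-875, 6) ≈ -145.83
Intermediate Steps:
S = -2
s = Rational(-5, 3) (s = Mul(Rational(1, 3), Add(-2, -3)) = Mul(Rational(1, 3), -5) = Rational(-5, 3) ≈ -1.6667)
Function('N')(l, b) = Add(Rational(-5, 12), Mul(Rational(1, 4), b)) (Function('N')(l, b) = Mul(Rational(1, 4), Add(Rational(-5, 3), b)) = Add(Rational(-5, 12), Mul(Rational(1, 4), b)))
v = 14 (v = Add(8, 6) = 14)
Mul(Add(Function('N')(1, 4), -11), v) = Mul(Add(Add(Rational(-5, 12), Mul(Rational(1, 4), 4)), -11), 14) = Mul(Add(Add(Rational(-5, 12), 1), -11), 14) = Mul(Add(Rational(7, 12), -11), 14) = Mul(Rational(-125, 12), 14) = Rational(-875, 6)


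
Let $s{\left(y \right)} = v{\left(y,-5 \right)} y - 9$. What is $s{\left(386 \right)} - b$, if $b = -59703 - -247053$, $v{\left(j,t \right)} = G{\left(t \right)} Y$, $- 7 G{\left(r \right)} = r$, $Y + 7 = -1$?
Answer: $- \frac{1326953}{7} \approx -1.8956 \cdot 10^{5}$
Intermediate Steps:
$Y = -8$ ($Y = -7 - 1 = -8$)
$G{\left(r \right)} = - \frac{r}{7}$
$v{\left(j,t \right)} = \frac{8 t}{7}$ ($v{\left(j,t \right)} = - \frac{t}{7} \left(-8\right) = \frac{8 t}{7}$)
$b = 187350$ ($b = -59703 + 247053 = 187350$)
$s{\left(y \right)} = -9 - \frac{40 y}{7}$ ($s{\left(y \right)} = \frac{8}{7} \left(-5\right) y - 9 = - \frac{40 y}{7} - 9 = -9 - \frac{40 y}{7}$)
$s{\left(386 \right)} - b = \left(-9 - \frac{15440}{7}\right) - 187350 = - \frac{15503}{7} - 187350 = - \frac{1326953}{7}$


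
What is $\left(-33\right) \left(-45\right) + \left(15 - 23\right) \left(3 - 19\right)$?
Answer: $1613$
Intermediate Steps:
$\left(-33\right) \left(-45\right) + \left(15 - 23\right) \left(3 - 19\right) = 1485 - -128 = 1485 + 128 = 1613$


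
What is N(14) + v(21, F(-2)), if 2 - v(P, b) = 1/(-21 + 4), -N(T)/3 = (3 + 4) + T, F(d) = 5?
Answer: -1036/17 ≈ -60.941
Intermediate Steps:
N(T) = -21 - 3*T (N(T) = -3*((3 + 4) + T) = -3*(7 + T) = -21 - 3*T)
v(P, b) = 35/17 (v(P, b) = 2 - 1/(-21 + 4) = 2 - 1/(-17) = 2 - 1*(-1/17) = 2 + 1/17 = 35/17)
N(14) + v(21, F(-2)) = (-21 - 3*14) + 35/17 = (-21 - 42) + 35/17 = -63 + 35/17 = -1036/17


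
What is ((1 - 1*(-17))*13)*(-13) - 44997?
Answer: -48039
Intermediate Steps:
((1 - 1*(-17))*13)*(-13) - 44997 = ((1 + 17)*13)*(-13) - 44997 = (18*13)*(-13) - 44997 = 234*(-13) - 44997 = -3042 - 44997 = -48039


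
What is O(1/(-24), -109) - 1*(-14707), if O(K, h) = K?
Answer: 352967/24 ≈ 14707.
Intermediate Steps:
O(1/(-24), -109) - 1*(-14707) = 1/(-24) - 1*(-14707) = -1/24 + 14707 = 352967/24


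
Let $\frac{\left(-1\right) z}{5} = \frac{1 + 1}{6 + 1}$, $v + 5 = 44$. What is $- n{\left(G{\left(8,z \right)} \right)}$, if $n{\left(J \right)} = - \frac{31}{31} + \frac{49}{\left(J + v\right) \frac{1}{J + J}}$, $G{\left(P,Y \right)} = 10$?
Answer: $-19$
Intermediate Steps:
$v = 39$ ($v = -5 + 44 = 39$)
$z = - \frac{10}{7}$ ($z = - 5 \frac{1 + 1}{6 + 1} = - 5 \cdot \frac{2}{7} = - 5 \cdot 2 \cdot \frac{1}{7} = \left(-5\right) \frac{2}{7} = - \frac{10}{7} \approx -1.4286$)
$n{\left(J \right)} = -1 + \frac{98 J}{39 + J}$ ($n{\left(J \right)} = - \frac{31}{31} + \frac{49}{\left(J + 39\right) \frac{1}{J + J}} = \left(-31\right) \frac{1}{31} + \frac{49}{\left(39 + J\right) \frac{1}{2 J}} = -1 + \frac{49}{\left(39 + J\right) \frac{1}{2 J}} = -1 + \frac{49}{\frac{1}{2} \frac{1}{J} \left(39 + J\right)} = -1 + 49 \frac{2 J}{39 + J} = -1 + \frac{98 J}{39 + J}$)
$- n{\left(G{\left(8,z \right)} \right)} = - \frac{-39 + 97 \cdot 10}{39 + 10} = - \frac{-39 + 970}{49} = - \frac{931}{49} = \left(-1\right) 19 = -19$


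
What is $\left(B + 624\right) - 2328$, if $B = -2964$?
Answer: $-4668$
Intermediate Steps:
$\left(B + 624\right) - 2328 = \left(-2964 + 624\right) - 2328 = -2340 - 2328 = -4668$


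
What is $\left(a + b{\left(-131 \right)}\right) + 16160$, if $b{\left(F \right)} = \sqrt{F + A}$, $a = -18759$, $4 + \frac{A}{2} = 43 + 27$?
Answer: $-2598$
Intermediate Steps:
$A = 132$ ($A = -8 + 2 \left(43 + 27\right) = -8 + 2 \cdot 70 = -8 + 140 = 132$)
$b{\left(F \right)} = \sqrt{132 + F}$ ($b{\left(F \right)} = \sqrt{F + 132} = \sqrt{132 + F}$)
$\left(a + b{\left(-131 \right)}\right) + 16160 = \left(-18759 + \sqrt{132 - 131}\right) + 16160 = \left(-18759 + \sqrt{1}\right) + 16160 = \left(-18759 + 1\right) + 16160 = -18758 + 16160 = -2598$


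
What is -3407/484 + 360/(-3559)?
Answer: -12299753/1722556 ≈ -7.1404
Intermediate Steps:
-3407/484 + 360/(-3559) = -3407*1/484 + 360*(-1/3559) = -3407/484 - 360/3559 = -12299753/1722556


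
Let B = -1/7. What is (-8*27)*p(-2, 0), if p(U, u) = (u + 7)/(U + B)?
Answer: 3528/5 ≈ 705.60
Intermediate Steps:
B = -1/7 (B = -1*1/7 = -1/7 ≈ -0.14286)
p(U, u) = (7 + u)/(-1/7 + U) (p(U, u) = (u + 7)/(U - 1/7) = (7 + u)/(-1/7 + U))
(-8*27)*p(-2, 0) = (-8*27)*(7*(7 + 0)/(-1 + 7*(-2))) = -1512*7/(-1 - 14) = -1512*7/(-15) = -1512*(-1)*7/15 = -216*(-49/15) = 3528/5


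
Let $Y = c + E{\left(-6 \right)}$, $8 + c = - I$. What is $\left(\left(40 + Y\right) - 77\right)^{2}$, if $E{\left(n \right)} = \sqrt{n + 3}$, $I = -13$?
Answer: $\left(32 - i \sqrt{3}\right)^{2} \approx 1021.0 - 110.85 i$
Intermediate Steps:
$c = 5$ ($c = -8 - -13 = -8 + 13 = 5$)
$E{\left(n \right)} = \sqrt{3 + n}$
$Y = 5 + i \sqrt{3}$ ($Y = 5 + \sqrt{3 - 6} = 5 + \sqrt{-3} = 5 + i \sqrt{3} \approx 5.0 + 1.732 i$)
$\left(\left(40 + Y\right) - 77\right)^{2} = \left(\left(40 + \left(5 + i \sqrt{3}\right)\right) - 77\right)^{2} = \left(\left(45 + i \sqrt{3}\right) - 77\right)^{2} = \left(-32 + i \sqrt{3}\right)^{2}$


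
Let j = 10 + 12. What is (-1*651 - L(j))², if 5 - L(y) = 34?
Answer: 386884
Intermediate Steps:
j = 22
L(y) = -29 (L(y) = 5 - 1*34 = 5 - 34 = -29)
(-1*651 - L(j))² = (-1*651 - 1*(-29))² = (-651 + 29)² = (-622)² = 386884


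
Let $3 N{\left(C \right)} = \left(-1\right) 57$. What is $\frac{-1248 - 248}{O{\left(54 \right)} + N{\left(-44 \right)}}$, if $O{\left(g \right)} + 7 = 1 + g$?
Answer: $- \frac{1496}{29} \approx -51.586$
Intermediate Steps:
$N{\left(C \right)} = -19$ ($N{\left(C \right)} = \frac{\left(-1\right) 57}{3} = \frac{1}{3} \left(-57\right) = -19$)
$O{\left(g \right)} = -6 + g$ ($O{\left(g \right)} = -7 + \left(1 + g\right) = -6 + g$)
$\frac{-1248 - 248}{O{\left(54 \right)} + N{\left(-44 \right)}} = \frac{-1248 - 248}{\left(-6 + 54\right) - 19} = - \frac{1496}{48 - 19} = - \frac{1496}{29}$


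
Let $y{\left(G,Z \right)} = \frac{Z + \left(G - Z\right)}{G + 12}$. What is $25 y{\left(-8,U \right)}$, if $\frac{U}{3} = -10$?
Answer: $-50$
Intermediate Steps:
$U = -30$ ($U = 3 \left(-10\right) = -30$)
$y{\left(G,Z \right)} = \frac{G}{12 + G}$
$25 y{\left(-8,U \right)} = 25 \left(- \frac{8}{12 - 8}\right) = 25 \left(- \frac{8}{4}\right) = 25 \left(\left(-8\right) \frac{1}{4}\right) = 25 \left(-2\right) = -50$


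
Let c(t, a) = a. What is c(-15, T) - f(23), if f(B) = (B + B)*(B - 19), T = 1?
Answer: -183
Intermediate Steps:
f(B) = 2*B*(-19 + B) (f(B) = (2*B)*(-19 + B) = 2*B*(-19 + B))
c(-15, T) - f(23) = 1 - 2*23*(-19 + 23) = 1 - 2*23*4 = 1 - 1*184 = 1 - 184 = -183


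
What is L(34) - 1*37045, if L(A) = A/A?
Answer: -37044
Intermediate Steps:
L(A) = 1
L(34) - 1*37045 = 1 - 1*37045 = 1 - 37045 = -37044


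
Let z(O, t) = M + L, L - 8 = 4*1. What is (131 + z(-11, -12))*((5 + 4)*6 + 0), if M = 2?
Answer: 7830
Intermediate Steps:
L = 12 (L = 8 + 4*1 = 8 + 4 = 12)
z(O, t) = 14 (z(O, t) = 2 + 12 = 14)
(131 + z(-11, -12))*((5 + 4)*6 + 0) = (131 + 14)*((5 + 4)*6 + 0) = 145*(9*6 + 0) = 145*(54 + 0) = 145*54 = 7830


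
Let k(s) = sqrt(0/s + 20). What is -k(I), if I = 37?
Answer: -2*sqrt(5) ≈ -4.4721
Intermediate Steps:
k(s) = 2*sqrt(5) (k(s) = sqrt(0 + 20) = sqrt(20) = 2*sqrt(5))
-k(I) = -2*sqrt(5)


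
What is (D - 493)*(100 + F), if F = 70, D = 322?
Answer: -29070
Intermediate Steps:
(D - 493)*(100 + F) = (322 - 493)*(100 + 70) = -171*170 = -29070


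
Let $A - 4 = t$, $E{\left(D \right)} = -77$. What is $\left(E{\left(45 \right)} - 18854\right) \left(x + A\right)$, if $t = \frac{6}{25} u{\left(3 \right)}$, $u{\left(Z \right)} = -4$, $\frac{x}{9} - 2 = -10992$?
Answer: $\frac{46810191494}{25} \approx 1.8724 \cdot 10^{9}$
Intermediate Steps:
$x = -98910$ ($x = 18 + 9 \left(-10992\right) = 18 - 98928 = -98910$)
$t = - \frac{24}{25}$ ($t = \frac{6}{25} \left(-4\right) = - \frac{24}{25} \approx -0.96$)
$A = \frac{76}{25}$ ($A = 4 - \frac{24}{25} = \frac{76}{25} \approx 3.04$)
$\left(E{\left(45 \right)} - 18854\right) \left(x + A\right) = \left(-77 - 18854\right) \left(-98910 + \frac{76}{25}\right) = \left(-18931\right) \left(- \frac{2472674}{25}\right) = \frac{46810191494}{25}$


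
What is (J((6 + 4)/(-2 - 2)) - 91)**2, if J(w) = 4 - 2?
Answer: 7921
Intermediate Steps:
J(w) = 2
(J((6 + 4)/(-2 - 2)) - 91)**2 = (2 - 91)**2 = (-89)**2 = 7921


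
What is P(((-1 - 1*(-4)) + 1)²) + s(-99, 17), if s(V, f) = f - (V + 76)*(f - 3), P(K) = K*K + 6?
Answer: 601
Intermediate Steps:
P(K) = 6 + K² (P(K) = K² + 6 = 6 + K²)
s(V, f) = f - (-3 + f)*(76 + V) (s(V, f) = f - (76 + V)*(-3 + f) = f - (-3 + f)*(76 + V))
P(((-1 - 1*(-4)) + 1)²) + s(-99, 17) = (6 + (((-1 - 1*(-4)) + 1)²)²) + (228 - 75*17 + 3*(-99) - 1*(-99)*17) = (6 + (((-1 + 4) + 1)²)²) + (228 - 1275 - 297 + 1683) = (6 + ((3 + 1)²)²) + 339 = (6 + (4²)²) + 339 = (6 + 16²) + 339 = (6 + 256) + 339 = 262 + 339 = 601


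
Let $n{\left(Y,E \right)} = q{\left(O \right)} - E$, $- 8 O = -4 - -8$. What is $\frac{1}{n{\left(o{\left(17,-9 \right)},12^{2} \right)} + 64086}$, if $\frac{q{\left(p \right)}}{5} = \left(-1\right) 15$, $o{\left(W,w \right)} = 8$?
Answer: $\frac{1}{63867} \approx 1.5658 \cdot 10^{-5}$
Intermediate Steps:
$O = - \frac{1}{2}$ ($O = - \frac{-4 - -8}{8} = - \frac{-4 + 8}{8} = \left(- \frac{1}{8}\right) 4 = - \frac{1}{2} \approx -0.5$)
$q{\left(p \right)} = -75$ ($q{\left(p \right)} = 5 \left(\left(-1\right) 15\right) = 5 \left(-15\right) = -75$)
$n{\left(Y,E \right)} = -75 - E$
$\frac{1}{n{\left(o{\left(17,-9 \right)},12^{2} \right)} + 64086} = \frac{1}{\left(-75 - 12^{2}\right) + 64086} = \frac{1}{\left(-75 - 144\right) + 64086} = \frac{1}{-219 + 64086} = \frac{1}{63867}$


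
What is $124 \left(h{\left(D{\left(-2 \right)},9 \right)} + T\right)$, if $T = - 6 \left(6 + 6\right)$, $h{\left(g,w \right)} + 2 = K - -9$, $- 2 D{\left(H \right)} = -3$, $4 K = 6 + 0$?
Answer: $-7874$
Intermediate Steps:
$K = \frac{3}{2}$ ($K = \frac{6 + 0}{4} = \frac{1}{4} \cdot 6 = \frac{3}{2} \approx 1.5$)
$D{\left(H \right)} = \frac{3}{2}$ ($D{\left(H \right)} = \left(- \frac{1}{2}\right) \left(-3\right) = \frac{3}{2}$)
$h{\left(g,w \right)} = \frac{17}{2}$ ($h{\left(g,w \right)} = -2 + \left(\frac{3}{2} - -9\right) = -2 + \left(\frac{3}{2} + 9\right) = -2 + \frac{21}{2} = \frac{17}{2}$)
$T = -72$ ($T = \left(-6\right) 12 = -72$)
$124 \left(h{\left(D{\left(-2 \right)},9 \right)} + T\right) = 124 \left(\frac{17}{2} - 72\right) = 124 \left(- \frac{127}{2}\right) = -7874$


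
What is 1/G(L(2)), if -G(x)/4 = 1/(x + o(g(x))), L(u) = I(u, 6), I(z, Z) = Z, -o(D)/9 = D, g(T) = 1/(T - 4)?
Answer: -3/8 ≈ -0.37500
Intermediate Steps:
g(T) = 1/(-4 + T)
o(D) = -9*D
L(u) = 6
G(x) = -4/(x - 9/(-4 + x))
1/G(L(2)) = 1/(4*(4 - 1*6)/(-9 + 6*(-4 + 6))) = 1/(4*(4 - 6)/(-9 + 6*2)) = 1/(4*(-2)/(-9 + 12)) = 1/(4*(-2)/3) = 1/(4*(⅓)*(-2)) = 1/(-8/3) = -3/8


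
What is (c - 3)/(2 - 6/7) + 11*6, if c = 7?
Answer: 139/2 ≈ 69.500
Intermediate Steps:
(c - 3)/(2 - 6/7) + 11*6 = (7 - 3)/(2 - 6/7) + 11*6 = 4/(2 - 6*⅐) + 66 = 4/(2 - 6/7) + 66 = 4/(8/7) + 66 = 4*(7/8) + 66 = 7/2 + 66 = 139/2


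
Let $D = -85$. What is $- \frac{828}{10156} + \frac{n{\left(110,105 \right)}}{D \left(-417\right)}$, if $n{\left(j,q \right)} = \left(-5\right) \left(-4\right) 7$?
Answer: $- \frac{1396331}{17998971} \approx -0.077578$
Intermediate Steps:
$n{\left(j,q \right)} = 140$ ($n{\left(j,q \right)} = 20 \cdot 7 = 140$)
$- \frac{828}{10156} + \frac{n{\left(110,105 \right)}}{D \left(-417\right)} = - \frac{828}{10156} + \frac{140}{\left(-85\right) \left(-417\right)} = \left(-828\right) \frac{1}{10156} + \frac{140}{35445} = - \frac{207}{2539} + 140 \cdot \frac{1}{35445} = - \frac{207}{2539} + \frac{28}{7089} = - \frac{1396331}{17998971}$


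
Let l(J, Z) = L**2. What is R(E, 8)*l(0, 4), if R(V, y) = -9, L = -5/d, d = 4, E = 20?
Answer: -225/16 ≈ -14.063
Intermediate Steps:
L = -5/4 ≈ -1.2500
l(J, Z) = 25/16 (l(J, Z) = (-5/4)**2 = 25/16)
R(E, 8)*l(0, 4) = -9*25/16 = -225/16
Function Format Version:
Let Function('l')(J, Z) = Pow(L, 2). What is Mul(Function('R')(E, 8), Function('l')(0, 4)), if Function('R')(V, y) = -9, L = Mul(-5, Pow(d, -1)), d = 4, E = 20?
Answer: Rational(-225, 16) ≈ -14.063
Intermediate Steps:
L = Rational(-5, 4) (L = Mul(-5, Pow(4, -1)) = Mul(-5, Rational(1, 4)) = Rational(-5, 4) ≈ -1.2500)
Function('l')(J, Z) = Rational(25, 16) (Function('l')(J, Z) = Pow(Rational(-5, 4), 2) = Rational(25, 16))
Mul(Function('R')(E, 8), Function('l')(0, 4)) = Mul(-9, Rational(25, 16)) = Rational(-225, 16)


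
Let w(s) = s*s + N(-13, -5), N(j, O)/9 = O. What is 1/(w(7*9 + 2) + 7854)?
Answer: 1/12034 ≈ 8.3098e-5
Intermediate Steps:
N(j, O) = 9*O
w(s) = -45 + s**2 (w(s) = s*s + 9*(-5) = s**2 - 45 = -45 + s**2)
1/(w(7*9 + 2) + 7854) = 1/((-45 + (7*9 + 2)**2) + 7854) = 1/((-45 + (63 + 2)**2) + 7854) = 1/((-45 + 65**2) + 7854) = 1/((-45 + 4225) + 7854) = 1/(4180 + 7854) = 1/12034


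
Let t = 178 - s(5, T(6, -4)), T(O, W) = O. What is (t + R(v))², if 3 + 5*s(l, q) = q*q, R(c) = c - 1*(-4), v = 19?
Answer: 944784/25 ≈ 37791.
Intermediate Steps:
R(c) = 4 + c (R(c) = c + 4 = 4 + c)
s(l, q) = -⅗ + q²/5 (s(l, q) = -⅗ + (q*q)/5 = -⅗ + q²/5)
t = 857/5 (t = 178 - (-⅗ + (⅕)*6²) = 178 - (-⅗ + (⅕)*36) = 178 - (-⅗ + 36/5) = 178 - 1*33/5 = 178 - 33/5 = 857/5 ≈ 171.40)
(t + R(v))² = (857/5 + (4 + 19))² = (857/5 + 23)² = (972/5)² = 944784/25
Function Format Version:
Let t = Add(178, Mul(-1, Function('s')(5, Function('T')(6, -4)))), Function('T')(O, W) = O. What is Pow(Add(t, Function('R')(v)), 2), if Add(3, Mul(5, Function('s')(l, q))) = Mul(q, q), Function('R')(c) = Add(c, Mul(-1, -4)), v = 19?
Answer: Rational(944784, 25) ≈ 37791.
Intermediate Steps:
Function('R')(c) = Add(4, c) (Function('R')(c) = Add(c, 4) = Add(4, c))
Function('s')(l, q) = Add(Rational(-3, 5), Mul(Rational(1, 5), Pow(q, 2))) (Function('s')(l, q) = Add(Rational(-3, 5), Mul(Rational(1, 5), Mul(q, q))) = Add(Rational(-3, 5), Mul(Rational(1, 5), Pow(q, 2))))
t = Rational(857, 5) (t = Add(178, Mul(-1, Add(Rational(-3, 5), Mul(Rational(1, 5), Pow(6, 2))))) = Add(178, Mul(-1, Add(Rational(-3, 5), Mul(Rational(1, 5), 36)))) = Add(178, Mul(-1, Add(Rational(-3, 5), Rational(36, 5)))) = Add(178, Mul(-1, Rational(33, 5))) = Add(178, Rational(-33, 5)) = Rational(857, 5) ≈ 171.40)
Pow(Add(t, Function('R')(v)), 2) = Pow(Add(Rational(857, 5), Add(4, 19)), 2) = Pow(Add(Rational(857, 5), 23), 2) = Pow(Rational(972, 5), 2) = Rational(944784, 25)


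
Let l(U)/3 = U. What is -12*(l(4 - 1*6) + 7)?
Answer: -12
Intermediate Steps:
l(U) = 3*U
-12*(l(4 - 1*6) + 7) = -12*(3*(4 - 1*6) + 7) = -12*(3*(4 - 6) + 7) = -12*(3*(-2) + 7) = -12*(-6 + 7) = -12*1 = -12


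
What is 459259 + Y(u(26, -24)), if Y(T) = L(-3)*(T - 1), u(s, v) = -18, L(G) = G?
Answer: 459316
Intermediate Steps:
Y(T) = 3 - 3*T (Y(T) = -3*(T - 1) = -3*(-1 + T) = 3 - 3*T)
459259 + Y(u(26, -24)) = 459259 + (3 - 3*(-18)) = 459259 + (3 + 54) = 459259 + 57 = 459316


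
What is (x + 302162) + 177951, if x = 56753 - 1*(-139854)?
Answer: 676720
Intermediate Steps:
x = 196607 (x = 56753 + 139854 = 196607)
(x + 302162) + 177951 = (196607 + 302162) + 177951 = 498769 + 177951 = 676720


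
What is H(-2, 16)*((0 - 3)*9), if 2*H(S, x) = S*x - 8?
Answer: 540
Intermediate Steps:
H(S, x) = -4 + S*x/2 (H(S, x) = (S*x - 8)/2 = (-8 + S*x)/2 = -4 + S*x/2)
H(-2, 16)*((0 - 3)*9) = (-4 + (½)*(-2)*16)*((0 - 3)*9) = (-4 - 16)*(-3*9) = -20*(-27) = 540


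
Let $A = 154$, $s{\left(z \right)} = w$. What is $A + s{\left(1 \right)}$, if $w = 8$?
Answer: $162$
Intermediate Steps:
$s{\left(z \right)} = 8$
$A + s{\left(1 \right)} = 154 + 8 = 162$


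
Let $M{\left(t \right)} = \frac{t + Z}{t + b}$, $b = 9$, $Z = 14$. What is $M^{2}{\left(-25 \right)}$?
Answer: $\frac{121}{256} \approx 0.47266$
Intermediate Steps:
$M{\left(t \right)} = \frac{14 + t}{9 + t}$ ($M{\left(t \right)} = \frac{t + 14}{t + 9} = \frac{14 + t}{9 + t}$)
$M^{2}{\left(-25 \right)} = \left(\frac{14 - 25}{9 - 25}\right)^{2} = \left(\frac{1}{-16} \left(-11\right)\right)^{2} = \left(\left(- \frac{1}{16}\right) \left(-11\right)\right)^{2} = \left(\frac{11}{16}\right)^{2} = \frac{121}{256}$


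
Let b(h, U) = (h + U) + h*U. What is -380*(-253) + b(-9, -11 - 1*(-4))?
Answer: 96187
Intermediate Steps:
b(h, U) = U + h + U*h (b(h, U) = (U + h) + U*h = U + h + U*h)
-380*(-253) + b(-9, -11 - 1*(-4)) = -380*(-253) + ((-11 - 1*(-4)) - 9 + (-11 - 1*(-4))*(-9)) = 96140 + ((-11 + 4) - 9 + (-11 + 4)*(-9)) = 96140 + (-7 - 9 - 7*(-9)) = 96140 + (-7 - 9 + 63) = 96140 + 47 = 96187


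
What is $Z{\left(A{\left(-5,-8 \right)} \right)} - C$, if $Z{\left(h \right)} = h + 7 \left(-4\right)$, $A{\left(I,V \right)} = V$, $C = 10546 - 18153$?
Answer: $7571$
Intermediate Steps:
$C = -7607$ ($C = 10546 - 18153 = -7607$)
$Z{\left(h \right)} = -28 + h$ ($Z{\left(h \right)} = h - 28 = -28 + h$)
$Z{\left(A{\left(-5,-8 \right)} \right)} - C = \left(-28 - 8\right) - -7607 = -36 + 7607 = 7571$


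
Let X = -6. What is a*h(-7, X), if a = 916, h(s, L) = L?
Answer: -5496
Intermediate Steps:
a*h(-7, X) = 916*(-6) = -5496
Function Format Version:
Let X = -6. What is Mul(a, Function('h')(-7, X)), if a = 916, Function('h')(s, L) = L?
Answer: -5496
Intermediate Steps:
Mul(a, Function('h')(-7, X)) = Mul(916, -6) = -5496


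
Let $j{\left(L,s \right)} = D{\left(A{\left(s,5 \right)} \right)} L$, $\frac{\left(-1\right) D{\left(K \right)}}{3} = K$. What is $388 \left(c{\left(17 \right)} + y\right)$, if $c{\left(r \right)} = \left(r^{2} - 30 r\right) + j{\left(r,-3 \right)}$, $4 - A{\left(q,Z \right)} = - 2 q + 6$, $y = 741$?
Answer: $360064$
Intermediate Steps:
$A{\left(q,Z \right)} = -2 + 2 q$ ($A{\left(q,Z \right)} = 4 - \left(- 2 q + 6\right) = 4 - \left(6 - 2 q\right) = 4 + \left(-6 + 2 q\right) = -2 + 2 q$)
$D{\left(K \right)} = - 3 K$
$j{\left(L,s \right)} = L \left(6 - 6 s\right)$ ($j{\left(L,s \right)} = - 3 \left(-2 + 2 s\right) L = \left(6 - 6 s\right) L = L \left(6 - 6 s\right)$)
$c{\left(r \right)} = r^{2} - 6 r$ ($c{\left(r \right)} = \left(r^{2} - 30 r\right) + 6 r \left(1 - -3\right) = \left(r^{2} - 30 r\right) + 6 r \left(1 + 3\right) = \left(r^{2} - 30 r\right) + 6 r 4 = \left(r^{2} - 30 r\right) + 24 r = r^{2} - 6 r$)
$388 \left(c{\left(17 \right)} + y\right) = 388 \left(17 \left(-6 + 17\right) + 741\right) = 388 \left(17 \cdot 11 + 741\right) = 388 \left(187 + 741\right) = 388 \cdot 928 = 360064$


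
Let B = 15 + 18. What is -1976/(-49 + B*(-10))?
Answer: 1976/379 ≈ 5.2137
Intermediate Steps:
B = 33
-1976/(-49 + B*(-10)) = -1976/(-49 + 33*(-10)) = -1976/(-49 - 330) = -1976/(-379) = -1976*(-1)/379 = -1*(-1976/379) = 1976/379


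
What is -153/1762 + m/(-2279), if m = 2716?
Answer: -5134279/4015598 ≈ -1.2786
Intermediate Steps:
-153/1762 + m/(-2279) = -153/1762 + 2716/(-2279) = -153*1/1762 + 2716*(-1/2279) = -153/1762 - 2716/2279 = -5134279/4015598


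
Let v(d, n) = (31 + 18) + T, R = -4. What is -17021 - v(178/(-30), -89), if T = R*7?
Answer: -17042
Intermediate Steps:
T = -28 (T = -4*7 = -28)
v(d, n) = 21 (v(d, n) = (31 + 18) - 28 = 49 - 28 = 21)
-17021 - v(178/(-30), -89) = -17021 - 1*21 = -17021 - 21 = -17042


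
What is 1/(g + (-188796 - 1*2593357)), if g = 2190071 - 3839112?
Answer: -1/4431194 ≈ -2.2567e-7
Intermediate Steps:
g = -1649041
1/(g + (-188796 - 1*2593357)) = 1/(-1649041 + (-188796 - 1*2593357)) = 1/(-1649041 + (-188796 - 2593357)) = 1/(-1649041 - 2782153) = 1/(-4431194) = -1/4431194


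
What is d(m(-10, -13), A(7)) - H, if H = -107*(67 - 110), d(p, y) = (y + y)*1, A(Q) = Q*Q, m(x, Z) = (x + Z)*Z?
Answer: -4503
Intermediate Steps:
m(x, Z) = Z*(Z + x) (m(x, Z) = (Z + x)*Z = Z*(Z + x))
A(Q) = Q**2
d(p, y) = 2*y (d(p, y) = (2*y)*1 = 2*y)
H = 4601 (H = -107*(-43) = 4601)
d(m(-10, -13), A(7)) - H = 2*7**2 - 1*4601 = 2*49 - 4601 = 98 - 4601 = -4503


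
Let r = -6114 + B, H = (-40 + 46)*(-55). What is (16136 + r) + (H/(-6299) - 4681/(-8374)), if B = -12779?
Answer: -145393507243/52747826 ≈ -2756.4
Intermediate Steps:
H = -330 (H = 6*(-55) = -330)
r = -18893 (r = -6114 - 12779 = -18893)
(16136 + r) + (H/(-6299) - 4681/(-8374)) = (16136 - 18893) + (-330/(-6299) - 4681/(-8374)) = -2757 + (-330*(-1/6299) - 4681*(-1/8374)) = -2757 + (330/6299 + 4681/8374) = -2757 + 32249039/52747826 = -145393507243/52747826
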